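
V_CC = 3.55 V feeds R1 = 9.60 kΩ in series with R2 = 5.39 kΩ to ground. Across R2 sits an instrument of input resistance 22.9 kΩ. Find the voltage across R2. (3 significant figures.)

V_out ≈ 1.11 V

R2 ‖ R_L = (5.39 × 22.9)/(5.39 + 22.9) = 4.363 kΩ.
Then V_out = V_CC · R2'/(R1 + R2') = 3.55 × 4.363/13.96 = 1.109 V.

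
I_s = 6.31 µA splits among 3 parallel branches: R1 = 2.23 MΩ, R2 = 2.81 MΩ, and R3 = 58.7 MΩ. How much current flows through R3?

Conductances: ΣG = 1/2.23 + 1/2.81 + 1/58.7 = 0.8213 (1/MΩ).
By the current-divider rule, I = I_s · G_k/ΣG = 6.31 × 0.02074 = 0.1309 µA.

I ≈ 0.131 µA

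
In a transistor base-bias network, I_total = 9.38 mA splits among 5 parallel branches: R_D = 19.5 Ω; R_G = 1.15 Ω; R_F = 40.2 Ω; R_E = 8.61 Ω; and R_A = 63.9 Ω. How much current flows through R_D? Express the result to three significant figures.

I ≈ 0.446 mA

Total conductance ΣG = 1/19.5 + 1/1.15 + 1/40.2 + 1/8.61 + 1/63.9 = 1.078 (units of 1/Ω).
By the current-divider rule, I = I_total · G_k/ΣG = 9.38 × 0.04759 = 0.4464 mA.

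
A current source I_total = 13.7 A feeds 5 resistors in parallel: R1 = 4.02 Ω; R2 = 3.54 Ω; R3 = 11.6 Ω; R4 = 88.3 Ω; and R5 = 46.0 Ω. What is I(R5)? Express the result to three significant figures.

ΣG = 1/4.02 + 1/3.54 + 1/11.6 + 1/88.3 + 1/46.0 = 0.6505.
Current divider: I(R5) = I_total · G_k/ΣG = 13.7 × (0.02174/0.6505) = 13.7 × 0.03342 = 0.4578 A.

I ≈ 0.458 A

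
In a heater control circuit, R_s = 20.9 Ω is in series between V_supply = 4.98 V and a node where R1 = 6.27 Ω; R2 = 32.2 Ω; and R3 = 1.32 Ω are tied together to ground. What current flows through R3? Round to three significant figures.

Parallel bank: R_p = 1/(1/6.27 + 1/32.2 + 1/1.32) = 1.055 Ω.
V_A = 4.98 × 1.055/21.95 = 0.2392 V.
I(R3) = V_A / R3 = 0.2392/1.32 = 0.1812 A.
(Check via current divider: I_total = 0.2268 A; share G_k/ΣG = 0.7990 → same result.)

I ≈ 0.181 A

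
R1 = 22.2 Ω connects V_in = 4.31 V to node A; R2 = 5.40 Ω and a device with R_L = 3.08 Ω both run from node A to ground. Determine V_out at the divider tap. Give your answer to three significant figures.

R2 ‖ R_L = (5.40 × 3.08)/(5.40 + 3.08) = 1.961 Ω.
Then V_out = V_in · R2'/(R1 + R2') = 4.31 × 1.961/24.16 = 0.3499 V.

V_out ≈ 0.350 V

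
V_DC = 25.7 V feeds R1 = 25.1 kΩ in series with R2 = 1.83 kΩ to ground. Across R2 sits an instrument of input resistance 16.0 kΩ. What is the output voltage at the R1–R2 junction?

V_out ≈ 1.58 V

R2 ‖ R_L = (1.83 × 16.0)/(1.83 + 16.0) = 1.642 kΩ.
Then V_out = V_DC · R2'/(R1 + R2') = 25.7 × 1.642/26.74 = 1.578 V.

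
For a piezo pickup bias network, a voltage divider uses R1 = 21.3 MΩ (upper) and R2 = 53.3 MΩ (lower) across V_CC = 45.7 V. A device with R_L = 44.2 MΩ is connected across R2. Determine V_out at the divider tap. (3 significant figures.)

V_out ≈ 24.3 V

The load sits in parallel with R2, giving an effective lower resistance R2' = R2·R_L/(R2+R_L) = 24.16 MΩ.
Now apply the divider: V_out = 45.7 × 0.5315 = 24.29 V.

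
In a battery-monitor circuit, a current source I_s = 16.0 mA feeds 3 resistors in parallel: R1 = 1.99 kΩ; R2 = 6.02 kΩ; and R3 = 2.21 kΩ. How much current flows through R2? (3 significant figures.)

I ≈ 2.37 mA

Total conductance ΣG = 1/1.99 + 1/6.02 + 1/2.21 = 1.121 (units of 1/kΩ).
Current divider: I(R2) = I_s · G_k/ΣG = 16.0 × (0.1661/1.121) = 16.0 × 0.1482 = 2.371 mA.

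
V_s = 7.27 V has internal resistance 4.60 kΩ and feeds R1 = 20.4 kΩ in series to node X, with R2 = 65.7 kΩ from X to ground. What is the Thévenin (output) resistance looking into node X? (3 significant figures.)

R_th ≈ 18.1 kΩ

R1' = 4.60 + 20.4 = 25.00 kΩ (source resistance + R1).
Looking into X with the source shorted: R_th = R1'·R2/(R1'+R2) = 25.00 × 65.7/90.70 = 18.11 kΩ.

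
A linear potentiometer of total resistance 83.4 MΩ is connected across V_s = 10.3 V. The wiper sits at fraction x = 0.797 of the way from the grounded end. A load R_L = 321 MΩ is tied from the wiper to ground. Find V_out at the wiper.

Lower segment x·R_p = 66.47 MΩ; upper segment (1−x)·R_p = 16.93 MΩ.
(x·R_p) ‖ R_L = 55.07 MΩ.
V_out = 10.3 × 55.07/(16.93 + 55.07) = 7.878 V.
(Unloaded: V_out = x·V_s = 8.21 V.)

V_out ≈ 7.88 V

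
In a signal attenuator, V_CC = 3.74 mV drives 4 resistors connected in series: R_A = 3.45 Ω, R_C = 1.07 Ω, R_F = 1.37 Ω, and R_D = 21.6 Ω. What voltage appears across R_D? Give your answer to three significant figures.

V ≈ 2.94 mV

ΣR = 3.45 + 1.07 + 1.37 + 21.6 = 27.49 Ω.
V = V_CC · R/ΣR = 3.74 × 0.7857 = 2.939 mV.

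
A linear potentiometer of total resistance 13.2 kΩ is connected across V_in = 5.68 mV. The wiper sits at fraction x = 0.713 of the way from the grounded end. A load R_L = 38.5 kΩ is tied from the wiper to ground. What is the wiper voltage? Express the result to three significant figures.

V_out ≈ 3.78 mV

Lower segment x·R_p = 9.412 kΩ; upper segment (1−x)·R_p = 3.788 kΩ.
R_L loads the lower segment: effective lower R = 7.563 kΩ.
Then V_out = V_in · 7.563/(3.788 + 7.563) = 3.784 mV.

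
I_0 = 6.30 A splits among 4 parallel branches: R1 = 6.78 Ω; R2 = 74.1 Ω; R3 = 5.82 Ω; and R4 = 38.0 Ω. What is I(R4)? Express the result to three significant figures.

I ≈ 0.462 A

Conductances: ΣG = 1/6.78 + 1/74.1 + 1/5.82 + 1/38.0 = 0.3591 (1/Ω).
Current divider: I(R4) = I_0 · G_k/ΣG = 6.30 × (0.02632/0.3591) = 6.30 × 0.07328 = 0.4616 A.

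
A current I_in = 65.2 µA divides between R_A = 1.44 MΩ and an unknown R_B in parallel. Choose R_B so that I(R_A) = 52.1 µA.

In a two-way split, I_A/I_in = R_B/(R_A + R_B).
52.1/65.2 = R_B/(R_A + R_B) → R_B = R_A · (0.7991)/(1 − 0.7991) = 1.44 × 3.977 = 5.727 MΩ.

R_B ≈ 5.73 MΩ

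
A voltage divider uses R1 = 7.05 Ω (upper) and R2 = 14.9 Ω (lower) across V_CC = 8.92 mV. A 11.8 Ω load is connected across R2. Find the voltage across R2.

First combine the lower leg with the load: R2 ‖ R_L = 6.585 Ω.
Then V_out = V_CC · R2'/(R1 + R2') = 8.92 × 6.585/13.64 = 4.308 mV.
(Unloaded it would be 6.06 mV; the load pulls it down.)

V_out ≈ 4.31 mV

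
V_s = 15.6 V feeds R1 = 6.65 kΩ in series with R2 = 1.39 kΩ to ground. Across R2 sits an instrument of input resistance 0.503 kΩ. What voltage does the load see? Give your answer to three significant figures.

V_out ≈ 0.821 V

R2 ‖ R_L = (1.39 × 0.503)/(1.39 + 0.503) = 0.3693 kΩ.
Now apply the divider: V_out = 15.6 × 0.05262 = 0.8208 V.
(Unloaded it would be 2.70 V; the load pulls it down.)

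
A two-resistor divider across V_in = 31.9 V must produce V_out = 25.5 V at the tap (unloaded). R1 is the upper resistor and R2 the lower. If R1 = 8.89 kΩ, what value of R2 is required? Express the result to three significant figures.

V_out/V_in = R2/(R1+R2) = 0.7994.
Rearranging, R2 = R1·k/(1−k) = 8.89 × 3.984 = 35.42 kΩ.

R2 ≈ 35.4 kΩ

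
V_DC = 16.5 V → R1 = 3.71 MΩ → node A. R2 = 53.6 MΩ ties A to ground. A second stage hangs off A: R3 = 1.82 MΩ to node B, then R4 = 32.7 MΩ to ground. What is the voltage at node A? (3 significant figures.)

Node A sees R2 in parallel with the series input of stage 2, R3 + R4 = 34.52 MΩ.
R2 ‖ (R3+R4) = 21.00 MΩ.
So V_A = 16.5 × 0.8498 = 14.02 V.

V_A ≈ 14.0 V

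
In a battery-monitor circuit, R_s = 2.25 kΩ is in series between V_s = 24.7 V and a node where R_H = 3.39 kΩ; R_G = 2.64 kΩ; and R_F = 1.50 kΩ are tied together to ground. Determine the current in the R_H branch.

Equivalent of the parallel group: R_p = 0.7460 kΩ.
Node voltage V_A = V_s · R_p/(R_s + R_p) = 24.7 × 0.2490 = 6.150 V.
I(R_H) = V_A / R_H = 6.150/3.39 = 1.814 mA.
(Equivalently: I_total = 8.244 mA, then current-divider fraction G_k/ΣG = 0.2201.)

I ≈ 1.81 mA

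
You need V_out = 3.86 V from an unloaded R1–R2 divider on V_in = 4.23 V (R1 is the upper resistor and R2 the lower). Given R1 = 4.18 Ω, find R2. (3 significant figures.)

The divider ratio is R2/(R1+R2) = 3.86/4.23 = 0.9125.
R2 = R1 · 0.9125/(1 − 0.9125) = 43.61 Ω.

R2 ≈ 43.6 Ω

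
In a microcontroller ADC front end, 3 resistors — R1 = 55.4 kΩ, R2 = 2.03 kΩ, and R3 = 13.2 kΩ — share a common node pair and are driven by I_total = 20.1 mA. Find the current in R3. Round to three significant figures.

Conductances: ΣG = 1/55.4 + 1/2.03 + 1/13.2 = 0.5864 (1/kΩ).
By the current-divider rule, I = I_total · G_k/ΣG = 20.1 × 0.1292 = 2.597 mA.

I ≈ 2.60 mA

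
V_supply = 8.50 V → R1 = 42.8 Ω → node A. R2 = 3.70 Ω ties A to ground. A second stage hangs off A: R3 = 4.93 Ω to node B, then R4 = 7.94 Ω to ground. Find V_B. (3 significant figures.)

The second stage (R3 + R4 = 12.87 Ω) loads node A in parallel with R2.
R2 ‖ (R3+R4) = 2.874 Ω.
V_A = 8.50 × 2.874/(42.8 + 2.874) = 0.5348 V.
Then the unloaded second divider: V_B = V_A × R4/(R3+R4) = 0.5348 × 0.6169 = 0.3300 V.

V_B ≈ 0.330 V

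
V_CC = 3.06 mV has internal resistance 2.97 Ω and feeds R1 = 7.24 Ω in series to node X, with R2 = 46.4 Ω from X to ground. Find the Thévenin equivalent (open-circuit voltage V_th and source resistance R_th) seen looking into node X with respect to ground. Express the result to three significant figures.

V_th ≈ 2.51 mV, R_th ≈ 8.37 Ω

R1' = 2.97 + 7.24 = 10.21 Ω (source resistance + R1).
V_th is the unloaded tap voltage: V_CC · R2/(R1'+R2) = 3.06 × 0.8196 = 2.508 mV.
With V_CC suppressed (replaced by a short), R_th = R1' ‖ R2 = (10.21 × 46.4)/(10.21 + 46.4) = 8.369 Ω.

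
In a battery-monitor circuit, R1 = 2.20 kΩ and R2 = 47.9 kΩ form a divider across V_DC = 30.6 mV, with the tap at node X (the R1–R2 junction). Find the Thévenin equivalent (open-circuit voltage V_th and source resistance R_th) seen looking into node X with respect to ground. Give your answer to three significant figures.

Open-circuit (no load on X): V_th = V_DC · R2/(R1 + R2) = 30.6 × 47.9/(2.200 + 47.9) = 29.26 mV.
Zeroing V_DC shorts the top of R1 to ground, so R_th = R1 ‖ R2 = 2.103 kΩ.

V_th ≈ 29.3 mV, R_th ≈ 2.10 kΩ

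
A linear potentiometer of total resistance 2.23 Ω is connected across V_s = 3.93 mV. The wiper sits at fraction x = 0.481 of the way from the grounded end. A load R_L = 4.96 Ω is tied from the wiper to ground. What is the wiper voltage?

V_out ≈ 1.70 mV

The pot divides into 1.157 Ω above the wiper and 1.073 Ω below.
R_L loads the lower segment: effective lower R = 0.8819 Ω.
Then V_out = V_s · 0.8819/(1.157 + 0.8819) = 1.700 mV.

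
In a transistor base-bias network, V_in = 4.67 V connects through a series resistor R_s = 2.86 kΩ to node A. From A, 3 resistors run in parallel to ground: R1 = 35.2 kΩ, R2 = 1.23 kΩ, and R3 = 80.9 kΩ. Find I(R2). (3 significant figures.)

I ≈ 1.10 mA

Parallel bank: R_p = 1/(1/35.2 + 1/1.23 + 1/80.9) = 1.171 kΩ.
V_A = 4.67 × 1.171/4.031 = 1.357 V.
Branch current I = V_A/R2 = 1.357/1.23 = 1.103 mA.
(Check via current divider: I_total = 1.158 mA; share G_k/ΣG = 0.9522 → same result.)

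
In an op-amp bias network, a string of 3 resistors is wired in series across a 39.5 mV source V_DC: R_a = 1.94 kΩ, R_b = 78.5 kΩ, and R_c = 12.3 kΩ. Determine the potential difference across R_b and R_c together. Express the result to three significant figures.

V ≈ 38.7 mV

ΣR = 1.94 + 78.5 + 12.3 = 92.74 kΩ.
R_{R_b..R_c} = 78.5 + 12.3 = 90.80 kΩ.
By the voltage-divider rule, V = 39.5 × 90.80/92.74 = 38.67 mV.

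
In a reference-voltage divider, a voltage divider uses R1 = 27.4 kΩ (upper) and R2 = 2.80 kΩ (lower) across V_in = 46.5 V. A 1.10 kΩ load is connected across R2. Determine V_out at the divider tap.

First combine the lower leg with the load: R2 ‖ R_L = 0.7897 kΩ.
Then V_out = V_in · R2'/(R1 + R2') = 46.5 × 0.7897/28.19 = 1.303 V.
(Unloaded it would be 4.31 V; the load pulls it down.)

V_out ≈ 1.30 V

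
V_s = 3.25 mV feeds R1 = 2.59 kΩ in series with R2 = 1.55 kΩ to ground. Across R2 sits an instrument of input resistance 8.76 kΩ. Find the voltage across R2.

V_out ≈ 1.10 mV

First combine the lower leg with the load: R2 ‖ R_L = 1.317 kΩ.
Then V_out = V_s · R2'/(R1 + R2') = 3.25 × 1.317/3.907 = 1.096 mV.
(Unloaded it would be 1.22 mV; the load pulls it down.)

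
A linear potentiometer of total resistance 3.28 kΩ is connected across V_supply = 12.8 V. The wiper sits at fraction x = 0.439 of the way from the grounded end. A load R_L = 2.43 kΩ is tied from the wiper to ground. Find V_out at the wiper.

V_out ≈ 4.22 V

Lower segment x·R_p = 1.440 kΩ; upper segment (1−x)·R_p = 1.840 kΩ.
Lower segment in parallel with the load: 1.440 ‖ 2.43 = 0.9042 kΩ.
Loaded-divider output: V_out = 12.8 × 0.3295 = 4.217 V.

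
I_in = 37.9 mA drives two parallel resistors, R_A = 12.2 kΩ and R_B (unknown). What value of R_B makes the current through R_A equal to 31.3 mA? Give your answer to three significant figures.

Two-branch current divider: I_A = I_in · R_B/(R_A + R_B).
31.3/37.9 = R_B/(R_A + R_B) → R_B = R_A · (0.8259)/(1 − 0.8259) = 12.2 × 4.742 = 57.86 kΩ.

R_B ≈ 57.9 kΩ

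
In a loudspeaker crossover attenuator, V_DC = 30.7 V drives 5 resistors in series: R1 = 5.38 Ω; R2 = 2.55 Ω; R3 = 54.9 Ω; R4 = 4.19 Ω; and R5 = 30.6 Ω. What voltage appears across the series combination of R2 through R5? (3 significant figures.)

V ≈ 29.0 V

Series total: ΣR = 5.38 + 2.55 + 54.9 + 4.19 + 30.6 = 97.62 Ω.
R_{R2..R5} = 2.55 + 54.9 + 4.19 + 30.6 = 92.24 Ω.
By the voltage-divider rule, V = 30.7 × 92.24/97.62 = 29.01 V.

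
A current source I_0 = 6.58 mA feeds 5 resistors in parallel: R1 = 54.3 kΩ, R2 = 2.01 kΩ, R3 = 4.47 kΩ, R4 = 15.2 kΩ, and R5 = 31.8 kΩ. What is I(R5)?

Total conductance ΣG = 1/54.3 + 1/2.01 + 1/4.47 + 1/15.2 + 1/31.8 = 0.8369 (units of 1/kΩ).
R5 takes the fraction G_k/ΣG = 0.03145/0.8369 = 0.03758, so I = 6.58 × 0.03758 = 0.2473 mA.

I ≈ 0.247 mA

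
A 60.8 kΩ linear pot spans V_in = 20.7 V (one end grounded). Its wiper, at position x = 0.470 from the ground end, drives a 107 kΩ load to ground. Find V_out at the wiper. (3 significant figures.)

Lower segment x·R_p = 28.58 kΩ; upper segment (1−x)·R_p = 32.22 kΩ.
R_L loads the lower segment: effective lower R = 22.55 kΩ.
Then V_out = V_in · 22.55/(32.22 + 22.55) = 8.523 V.

V_out ≈ 8.52 V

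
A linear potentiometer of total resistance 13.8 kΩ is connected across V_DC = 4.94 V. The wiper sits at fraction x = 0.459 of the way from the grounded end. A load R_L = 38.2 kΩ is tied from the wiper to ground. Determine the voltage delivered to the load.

Split the track: R_lower = x·R_p = 6.334 kΩ, R_upper = (1−x)·R_p = 7.466 kΩ.
R_L loads the lower segment: effective lower R = 5.433 kΩ.
Then V_out = V_DC · 5.433/(7.466 + 5.433) = 2.081 V.

V_out ≈ 2.08 V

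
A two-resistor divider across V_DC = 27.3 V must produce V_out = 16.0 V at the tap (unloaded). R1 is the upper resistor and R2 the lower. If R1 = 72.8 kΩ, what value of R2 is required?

The divider ratio is R2/(R1+R2) = 16.0/27.3 = 0.5861.
So R2 = R1 · V_out/(V_DC − V_out) = 72.8 × 16.0/(27.3 − 16.0) = 72.8 × 1.416 = 103.1 kΩ.

R2 ≈ 103 kΩ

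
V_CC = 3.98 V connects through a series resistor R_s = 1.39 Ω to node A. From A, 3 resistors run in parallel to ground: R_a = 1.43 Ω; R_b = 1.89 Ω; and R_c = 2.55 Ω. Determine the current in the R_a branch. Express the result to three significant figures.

Combine the parallel branches: R_p = (1/1.43 + 1/1.89 + 1/2.55)⁻¹ = 0.6171 Ω.
V_A = 3.98 × 0.6171/2.007 = 1.224 V.
Branch current I = V_A/R_a = 1.224/1.43 = 0.8557 A.

I ≈ 0.856 A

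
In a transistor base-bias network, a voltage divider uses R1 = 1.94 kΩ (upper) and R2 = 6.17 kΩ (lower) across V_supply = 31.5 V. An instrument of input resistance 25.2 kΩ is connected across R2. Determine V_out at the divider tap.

V_out ≈ 22.6 V

The load sits in parallel with R2, giving an effective lower resistance R2' = R2·R_L/(R2+R_L) = 4.956 kΩ.
Then V_out = V_supply · R2'/(R1 + R2') = 31.5 × 4.956/6.896 = 22.64 V.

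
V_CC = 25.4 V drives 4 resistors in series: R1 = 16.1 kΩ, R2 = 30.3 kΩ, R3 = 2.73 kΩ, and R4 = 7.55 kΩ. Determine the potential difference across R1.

Series total: ΣR = 16.1 + 30.3 + 2.73 + 7.55 = 56.68 kΩ.
By the voltage-divider rule, V = 25.4 × 16.10/56.68 = 7.215 V.

V ≈ 7.21 V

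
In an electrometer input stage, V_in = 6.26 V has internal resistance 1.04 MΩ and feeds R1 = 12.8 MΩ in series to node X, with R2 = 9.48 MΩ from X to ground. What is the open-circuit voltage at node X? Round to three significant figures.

V_th ≈ 2.54 V

R1' = 1.04 + 12.8 = 13.84 MΩ (source resistance + R1).
Open-circuit (no load on X): V_th = V_in · R2/(R1' + R2) = 6.26 × 9.48/(13.84 + 9.48) = 2.545 V.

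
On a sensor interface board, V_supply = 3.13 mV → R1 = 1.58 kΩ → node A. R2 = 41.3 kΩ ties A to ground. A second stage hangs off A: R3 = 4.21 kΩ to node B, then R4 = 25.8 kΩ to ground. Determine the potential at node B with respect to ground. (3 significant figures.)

Node A sees R2 in parallel with the series input of stage 2, R3 + R4 = 30.01 kΩ.
R2 ‖ (R3+R4) = 17.38 kΩ.
First divider: V_A = V_supply · 17.38/(1.58 + 17.38) = 2.869 mV.
Then the unloaded second divider: V_B = V_A × R4/(R3+R4) = 2.869 × 0.8597 = 2.467 mV.

V_B ≈ 2.47 mV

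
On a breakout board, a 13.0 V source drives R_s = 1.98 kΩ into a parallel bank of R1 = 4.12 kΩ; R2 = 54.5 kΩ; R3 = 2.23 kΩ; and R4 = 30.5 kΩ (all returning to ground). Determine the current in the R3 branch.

Combine the parallel branches: R_p = (1/4.12 + 1/54.5 + 1/2.23 + 1/30.5)⁻¹ = 1.347 kΩ.
Node voltage V_A = V_DC · R_p/(R_s + R_p) = 13.0 × 0.4049 = 5.264 V.
I(R3) = V_A / R3 = 5.264/2.23 = 2.360 mA.
(Equivalently: I_total = 3.907 mA, then current-divider fraction G_k/ΣG = 0.6041.)

I ≈ 2.36 mA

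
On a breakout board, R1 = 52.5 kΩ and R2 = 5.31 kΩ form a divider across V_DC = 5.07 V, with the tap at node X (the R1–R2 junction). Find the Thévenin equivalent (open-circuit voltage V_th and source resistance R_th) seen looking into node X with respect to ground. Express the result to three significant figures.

V_th ≈ 0.466 V, R_th ≈ 4.82 kΩ

With X open, the divider is unloaded: V_th = 5.07 × 5.31/57.81 = 0.4657 V.
Looking into X with the source shorted: R_th = R1·R2/(R1+R2) = 52.50 × 5.31/57.81 = 4.822 kΩ.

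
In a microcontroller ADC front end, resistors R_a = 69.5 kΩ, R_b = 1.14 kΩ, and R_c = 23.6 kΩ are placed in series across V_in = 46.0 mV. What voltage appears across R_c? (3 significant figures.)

V ≈ 11.5 mV

Total series resistance ΣR = 69.5 + 1.14 + 23.6 = 94.24 kΩ.
Voltage divider: V = V_in · (23.60 / 94.24) = 46.0 × 0.2504 = 11.52 mV.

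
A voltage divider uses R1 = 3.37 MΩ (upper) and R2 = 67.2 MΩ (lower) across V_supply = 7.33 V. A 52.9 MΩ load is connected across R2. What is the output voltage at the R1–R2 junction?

V_out ≈ 6.58 V

The load sits in parallel with R2, giving an effective lower resistance R2' = R2·R_L/(R2+R_L) = 29.60 MΩ.
Voltage divider with the loaded lower leg: V_out = 7.33 × 29.60/(3.37 + 29.60) = 7.33 × 0.8978 = 6.581 V.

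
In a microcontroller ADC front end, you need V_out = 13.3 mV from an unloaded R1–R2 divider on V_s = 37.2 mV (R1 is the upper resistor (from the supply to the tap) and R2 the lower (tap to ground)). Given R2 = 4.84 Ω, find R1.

V_out/V_s = R2/(R1+R2) = 0.3575.
R1 = R2·(1/k − 1) = 4.84 × 1.797 = 8.697 Ω.

R1 ≈ 8.70 Ω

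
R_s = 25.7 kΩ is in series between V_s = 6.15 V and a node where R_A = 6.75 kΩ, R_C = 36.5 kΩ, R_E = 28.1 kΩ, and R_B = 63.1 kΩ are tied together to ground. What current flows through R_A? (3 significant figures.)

Equivalent of the parallel group: R_p = 4.406 kΩ.
V_A = 6.15 × 4.406/30.11 = 0.9000 V.
Branch current I = V_A/R_A = 0.9000/6.75 = 0.1333 mA.

I ≈ 0.133 mA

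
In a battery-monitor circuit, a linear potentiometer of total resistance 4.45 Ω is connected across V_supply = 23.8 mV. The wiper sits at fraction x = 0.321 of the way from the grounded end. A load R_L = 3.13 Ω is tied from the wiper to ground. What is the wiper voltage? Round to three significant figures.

The pot divides into 3.022 Ω above the wiper and 1.428 Ω below.
(x·R_p) ‖ R_L = 0.9808 Ω.
V_out = 23.8 × 0.9808/(3.022 + 0.9808) = 5.832 mV.

V_out ≈ 5.83 mV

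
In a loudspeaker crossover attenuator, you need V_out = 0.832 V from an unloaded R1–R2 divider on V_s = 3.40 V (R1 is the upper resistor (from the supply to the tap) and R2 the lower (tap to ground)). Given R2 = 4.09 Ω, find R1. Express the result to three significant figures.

R1 ≈ 12.6 Ω

Required fraction k = V_out/V_s = 0.2447.
R1 = R2·(1/k − 1) = 4.09 × 3.087 = 12.62 Ω.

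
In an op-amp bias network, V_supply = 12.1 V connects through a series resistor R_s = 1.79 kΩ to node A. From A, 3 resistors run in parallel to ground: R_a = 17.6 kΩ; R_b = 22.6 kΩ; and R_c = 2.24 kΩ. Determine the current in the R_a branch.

I ≈ 0.347 mA

Parallel bank: R_p = 1/(1/17.6 + 1/22.6 + 1/2.24) = 1.827 kΩ.
V_A by voltage divider: V_A = 12.1 × 1.827/(1.79 + 1.827) = 6.111 V.
I(R_a) = V_A / R_a = 6.111/17.6 = 0.3472 mA.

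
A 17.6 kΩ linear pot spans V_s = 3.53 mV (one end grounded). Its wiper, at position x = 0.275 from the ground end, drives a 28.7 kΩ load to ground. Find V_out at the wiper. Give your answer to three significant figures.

The pot divides into 12.76 kΩ above the wiper and 4.840 kΩ below.
(x·R_p) ‖ R_L = 4.142 kΩ.
V_out = 3.53 × 4.142/(12.76 + 4.142) = 0.8650 mV.

V_out ≈ 0.865 mV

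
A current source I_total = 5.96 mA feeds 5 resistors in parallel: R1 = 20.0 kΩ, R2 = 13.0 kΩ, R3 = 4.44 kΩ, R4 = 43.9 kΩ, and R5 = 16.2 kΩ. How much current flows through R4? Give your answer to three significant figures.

Conductances: ΣG = 1/20.0 + 1/13.0 + 1/4.44 + 1/43.9 + 1/16.2 = 0.4367 (1/kΩ).
By the current-divider rule, I = I_total · G_k/ΣG = 5.96 × 0.05217 = 0.3109 mA.

I ≈ 0.311 mA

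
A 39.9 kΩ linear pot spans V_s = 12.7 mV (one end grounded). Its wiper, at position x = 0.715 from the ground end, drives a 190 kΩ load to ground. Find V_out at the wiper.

V_out ≈ 8.71 mV

The pot divides into 11.37 kΩ above the wiper and 28.53 kΩ below.
(x·R_p) ‖ R_L = 24.80 kΩ.
Loaded-divider output: V_out = 12.7 × 0.6857 = 8.708 mV.
(Unloaded: V_out = x·V_s = 9.08 mV.)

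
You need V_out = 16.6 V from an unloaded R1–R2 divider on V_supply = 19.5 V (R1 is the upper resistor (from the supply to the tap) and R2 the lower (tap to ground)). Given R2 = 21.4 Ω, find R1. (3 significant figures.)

R1 ≈ 3.74 Ω

V_out/V_supply = R2/(R1+R2) = 0.8513.
So R1 = R2 · (V_supply/V_out − 1) = 21.4 × (19.5/16.6 − 1) = 21.4 × 0.1747 = 3.739 Ω.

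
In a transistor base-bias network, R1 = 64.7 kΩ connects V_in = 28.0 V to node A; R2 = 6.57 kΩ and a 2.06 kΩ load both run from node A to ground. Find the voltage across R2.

R2 ‖ R_L = (6.57 × 2.06)/(6.57 + 2.06) = 1.568 kΩ.
Now apply the divider: V_out = 28.0 × 0.02367 = 0.6626 V.

V_out ≈ 0.663 V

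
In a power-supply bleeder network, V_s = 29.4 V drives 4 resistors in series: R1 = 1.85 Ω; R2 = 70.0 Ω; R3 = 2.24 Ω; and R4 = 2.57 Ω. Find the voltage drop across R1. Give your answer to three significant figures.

Total series resistance ΣR = 1.85 + 70.0 + 2.24 + 2.57 = 76.66 Ω.
V = V_s · R/ΣR = 29.4 × 0.02413 = 0.7095 V.

V ≈ 0.709 V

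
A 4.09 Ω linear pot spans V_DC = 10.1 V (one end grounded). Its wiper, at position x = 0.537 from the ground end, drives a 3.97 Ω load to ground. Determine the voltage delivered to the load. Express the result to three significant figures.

Lower segment x·R_p = 2.196 Ω; upper segment (1−x)·R_p = 1.894 Ω.
R_L loads the lower segment: effective lower R = 1.414 Ω.
Loaded-divider output: V_out = 10.1 × 0.4275 = 4.318 V.

V_out ≈ 4.32 V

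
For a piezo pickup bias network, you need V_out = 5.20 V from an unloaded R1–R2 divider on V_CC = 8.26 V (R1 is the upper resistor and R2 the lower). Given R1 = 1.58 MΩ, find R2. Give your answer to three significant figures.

The divider ratio is R2/(R1+R2) = 5.20/8.26 = 0.6295.
So R2 = R1 · V_out/(V_CC − V_out) = 1.58 × 5.20/(8.26 − 5.20) = 1.58 × 1.699 = 2.685 MΩ.

R2 ≈ 2.68 MΩ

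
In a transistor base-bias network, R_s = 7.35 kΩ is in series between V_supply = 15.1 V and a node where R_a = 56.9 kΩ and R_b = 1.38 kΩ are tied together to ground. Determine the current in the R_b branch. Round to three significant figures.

I ≈ 1.70 mA

Parallel bank: R_p = 1/(1/56.9 + 1/1.38) = 1.347 kΩ.
Node voltage V_A = V_supply · R_p/(R_s + R_p) = 15.1 × 0.1549 = 2.339 V.
I(R_b) = V_A / R_b = 2.339/1.38 = 1.695 mA.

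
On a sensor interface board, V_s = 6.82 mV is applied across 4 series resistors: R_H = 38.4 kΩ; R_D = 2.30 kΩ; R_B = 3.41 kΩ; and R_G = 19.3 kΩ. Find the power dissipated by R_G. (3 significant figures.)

Series current I = V_s/ΣR = 6.82/63.41 = 0.1076 µA.
P = I²R = 0.01157 × 19.3 = 0.2233 nW.

P ≈ 0.223 nW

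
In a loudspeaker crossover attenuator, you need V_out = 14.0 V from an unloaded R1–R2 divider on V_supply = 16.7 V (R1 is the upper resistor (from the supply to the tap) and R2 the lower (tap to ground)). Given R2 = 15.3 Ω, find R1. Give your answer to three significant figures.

R1 ≈ 2.95 Ω

The divider ratio is R2/(R1+R2) = 14.0/16.7 = 0.8383.
So R1 = R2 · (V_supply/V_out − 1) = 15.3 × (16.7/14.0 − 1) = 15.3 × 0.1929 = 2.951 Ω.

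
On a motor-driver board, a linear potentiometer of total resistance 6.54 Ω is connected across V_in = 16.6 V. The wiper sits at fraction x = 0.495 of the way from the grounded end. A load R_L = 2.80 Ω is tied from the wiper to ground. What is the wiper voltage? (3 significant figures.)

Lower segment x·R_p = 3.237 Ω; upper segment (1−x)·R_p = 3.303 Ω.
R_L loads the lower segment: effective lower R = 1.501 Ω.
Loaded-divider output: V_out = 16.6 × 0.3125 = 5.188 V.
(Unloaded: V_out = x·V_in = 8.22 V.)

V_out ≈ 5.19 V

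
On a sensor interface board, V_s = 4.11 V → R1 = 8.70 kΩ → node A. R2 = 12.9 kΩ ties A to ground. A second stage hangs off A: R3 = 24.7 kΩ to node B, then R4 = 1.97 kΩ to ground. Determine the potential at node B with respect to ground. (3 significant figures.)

V_B ≈ 0.152 V

Node A sees R2 in parallel with the series input of stage 2, R3 + R4 = 26.67 kΩ.
R2 ‖ (R3+R4) = 8.695 kΩ.
V_A = 4.11 × 8.695/(8.70 + 8.695) = 2.054 V.
Stage 2 is unloaded, so V_B = V_A · R4/(R3+R4) = 2.054 × 1.97/26.67 = 0.1517 V.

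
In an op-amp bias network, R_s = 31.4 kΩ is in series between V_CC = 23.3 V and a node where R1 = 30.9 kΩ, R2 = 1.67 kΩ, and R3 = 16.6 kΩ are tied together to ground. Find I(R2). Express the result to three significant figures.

I ≈ 0.614 mA

Parallel bank: R_p = 1/(1/30.9 + 1/1.67 + 1/16.6) = 1.446 kΩ.
V_A by voltage divider: V_A = 23.3 × 1.446/(31.4 + 1.446) = 1.026 V.
Branch current I = V_A/R2 = 1.026/1.67 = 0.6144 mA.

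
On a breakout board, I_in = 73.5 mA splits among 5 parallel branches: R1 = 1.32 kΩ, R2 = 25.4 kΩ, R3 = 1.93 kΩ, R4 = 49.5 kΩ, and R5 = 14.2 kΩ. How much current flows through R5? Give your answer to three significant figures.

I ≈ 3.68 mA

ΣG = 1/1.32 + 1/25.4 + 1/1.93 + 1/49.5 + 1/14.2 = 1.406.
R5 takes the fraction G_k/ΣG = 0.07042/1.406 = 0.05010, so I = 73.5 × 0.05010 = 3.682 mA.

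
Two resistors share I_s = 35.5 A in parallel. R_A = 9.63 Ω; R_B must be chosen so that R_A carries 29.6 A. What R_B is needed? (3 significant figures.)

R_B ≈ 48.3 Ω

In a two-way split, I_A/I_s = R_B/(R_A + R_B).
With f = 0.8338, R_B = R_A · f/(1−f) = 9.63 × 5.017 = 48.31 Ω.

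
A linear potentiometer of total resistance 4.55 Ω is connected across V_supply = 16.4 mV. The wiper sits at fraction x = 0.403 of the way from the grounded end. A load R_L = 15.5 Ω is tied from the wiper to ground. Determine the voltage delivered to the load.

V_out ≈ 6.17 mV

Lower segment x·R_p = 1.834 Ω; upper segment (1−x)·R_p = 2.716 Ω.
R_L loads the lower segment: effective lower R = 1.640 Ω.
V_out = 16.4 × 1.640/(2.716 + 1.640) = 6.173 mV.
(Unloaded: V_out = x·V_supply = 6.61 mV.)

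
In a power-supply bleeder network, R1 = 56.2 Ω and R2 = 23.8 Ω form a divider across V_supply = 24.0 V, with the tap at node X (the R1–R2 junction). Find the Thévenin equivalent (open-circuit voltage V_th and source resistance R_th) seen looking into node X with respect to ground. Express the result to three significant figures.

Open-circuit (no load on X): V_th = V_supply · R2/(R1 + R2) = 24.0 × 23.8/(56.20 + 23.8) = 7.140 V.
Looking into X with the source shorted: R_th = R1·R2/(R1+R2) = 56.20 × 23.8/80.00 = 16.72 Ω.

V_th ≈ 7.14 V, R_th ≈ 16.7 Ω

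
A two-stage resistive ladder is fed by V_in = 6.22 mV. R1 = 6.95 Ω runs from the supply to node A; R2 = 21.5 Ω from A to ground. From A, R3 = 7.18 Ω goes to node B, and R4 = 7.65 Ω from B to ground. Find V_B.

V_B ≈ 1.79 mV

Node A sees R2 in parallel with the series input of stage 2, R3 + R4 = 14.83 Ω.
R2 ‖ (R3+R4) = 8.776 Ω.
First divider: V_A = V_in · 8.776/(6.95 + 8.776) = 3.471 mV.
Then the unloaded second divider: V_B = V_A × R4/(R3+R4) = 3.471 × 0.5158 = 1.791 mV.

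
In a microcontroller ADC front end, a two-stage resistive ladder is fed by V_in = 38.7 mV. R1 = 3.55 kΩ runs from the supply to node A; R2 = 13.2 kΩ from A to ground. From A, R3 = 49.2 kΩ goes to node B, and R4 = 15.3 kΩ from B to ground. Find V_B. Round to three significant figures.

V_B ≈ 6.93 mV

Node A sees R2 in parallel with the series input of stage 2, R3 + R4 = 64.50 kΩ.
Effective lower resistance at A: R2 ‖ 64.50 = 10.96 kΩ.
First divider: V_A = V_in · 10.96/(3.55 + 10.96) = 29.23 mV.
Then the unloaded second divider: V_B = V_A × R4/(R3+R4) = 29.23 × 0.2372 = 6.934 mV.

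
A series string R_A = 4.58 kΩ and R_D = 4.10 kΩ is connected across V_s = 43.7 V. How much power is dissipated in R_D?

Series current I = V_s/ΣR = 43.7/8.680 = 5.035 mA.
V(R_D) = I·R = 20.64 V; P = V·I = 20.64 × 5.035 = 103.9 mW.

P ≈ 104 mW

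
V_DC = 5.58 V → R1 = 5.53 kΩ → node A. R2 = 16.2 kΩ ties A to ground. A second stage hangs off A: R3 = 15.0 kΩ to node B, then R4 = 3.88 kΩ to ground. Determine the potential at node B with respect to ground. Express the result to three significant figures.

V_B ≈ 0.702 V

Node A sees R2 in parallel with the series input of stage 2, R3 + R4 = 18.88 kΩ.
R2 ‖ (R3+R4) = 8.719 kΩ.
First divider: V_A = V_DC · 8.719/(5.53 + 8.719) = 3.414 V.
Stage 2 is unloaded, so V_B = V_A · R4/(R3+R4) = 3.414 × 3.88/18.88 = 0.7017 V.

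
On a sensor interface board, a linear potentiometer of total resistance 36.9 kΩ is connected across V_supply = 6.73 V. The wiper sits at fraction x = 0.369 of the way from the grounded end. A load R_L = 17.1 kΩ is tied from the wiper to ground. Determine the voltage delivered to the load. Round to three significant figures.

Lower segment x·R_p = 13.62 kΩ; upper segment (1−x)·R_p = 23.28 kΩ.
R_L loads the lower segment: effective lower R = 7.580 kΩ.
Loaded-divider output: V_out = 6.73 × 0.2456 = 1.653 V.
(Unloaded: V_out = x·V_supply = 2.48 V.)

V_out ≈ 1.65 V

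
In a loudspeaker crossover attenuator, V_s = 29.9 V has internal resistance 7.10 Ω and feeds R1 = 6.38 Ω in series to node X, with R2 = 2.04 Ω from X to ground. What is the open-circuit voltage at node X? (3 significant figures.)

R1' = 7.10 + 6.38 = 13.48 Ω (source resistance + R1).
V_th is the unloaded tap voltage: V_s · R2/(R1'+R2) = 29.9 × 0.1314 = 3.930 V.

V_th ≈ 3.93 V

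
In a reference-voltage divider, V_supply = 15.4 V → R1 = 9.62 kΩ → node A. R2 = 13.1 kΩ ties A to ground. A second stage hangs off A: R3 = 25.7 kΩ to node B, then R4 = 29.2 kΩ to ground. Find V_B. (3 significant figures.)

V_B ≈ 4.29 V

The second stage (R3 + R4 = 54.90 kΩ) loads node A in parallel with R2.
R2 ‖ (R3+R4) = 10.58 kΩ.
V_A = 15.4 × 10.58/(9.62 + 10.58) = 8.065 V.
Stage 2 is unloaded, so V_B = V_A · R4/(R3+R4) = 8.065 × 29.2/54.90 = 4.289 V.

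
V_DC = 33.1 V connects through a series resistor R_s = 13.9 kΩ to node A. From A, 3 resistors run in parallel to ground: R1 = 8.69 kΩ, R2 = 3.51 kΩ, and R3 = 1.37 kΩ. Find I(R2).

Combine the parallel branches: R_p = (1/8.69 + 1/3.51 + 1/1.37)⁻¹ = 0.8850 kΩ.
V_A by voltage divider: V_A = 33.1 × 0.8850/(13.9 + 0.8850) = 1.981 V.
Branch current I = V_A/R2 = 1.981/3.51 = 0.5645 mA.

I ≈ 0.564 mA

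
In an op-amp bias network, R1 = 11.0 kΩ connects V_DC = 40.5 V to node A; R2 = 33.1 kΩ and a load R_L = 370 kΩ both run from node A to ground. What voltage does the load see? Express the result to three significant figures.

The load sits in parallel with R2, giving an effective lower resistance R2' = R2·R_L/(R2+R_L) = 30.38 kΩ.
Now apply the divider: V_out = 40.5 × 0.7342 = 29.73 V.

V_out ≈ 29.7 V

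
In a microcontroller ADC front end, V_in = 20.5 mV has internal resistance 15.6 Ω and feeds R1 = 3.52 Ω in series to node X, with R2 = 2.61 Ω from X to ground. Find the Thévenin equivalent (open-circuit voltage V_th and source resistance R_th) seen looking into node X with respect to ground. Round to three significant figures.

R1' = 15.6 + 3.52 = 19.12 Ω (source resistance + R1).
V_th is the unloaded tap voltage: V_in · R2/(R1'+R2) = 20.5 × 0.1201 = 2.462 mV.
Zeroing V_in shorts the top of R1' to ground, so R_th = R1' ‖ R2 = 2.297 Ω.

V_th ≈ 2.46 mV, R_th ≈ 2.30 Ω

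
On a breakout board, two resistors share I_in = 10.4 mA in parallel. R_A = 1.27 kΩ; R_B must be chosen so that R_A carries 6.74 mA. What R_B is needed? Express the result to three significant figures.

R_B ≈ 2.34 kΩ

Two-branch current divider: I_A = I_in · R_B/(R_A + R_B).
With f = 0.6481, R_B = R_A · f/(1−f) = 1.27 × 1.842 = 2.339 kΩ.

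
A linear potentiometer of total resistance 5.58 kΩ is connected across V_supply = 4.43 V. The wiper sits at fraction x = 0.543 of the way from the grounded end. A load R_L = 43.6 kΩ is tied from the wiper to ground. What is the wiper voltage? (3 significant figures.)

Split the track: R_lower = x·R_p = 3.030 kΩ, R_upper = (1−x)·R_p = 2.550 kΩ.
R_L loads the lower segment: effective lower R = 2.833 kΩ.
Loaded-divider output: V_out = 4.43 × 0.5263 = 2.331 V.
(Unloaded: V_out = x·V_supply = 2.41 V.)

V_out ≈ 2.33 V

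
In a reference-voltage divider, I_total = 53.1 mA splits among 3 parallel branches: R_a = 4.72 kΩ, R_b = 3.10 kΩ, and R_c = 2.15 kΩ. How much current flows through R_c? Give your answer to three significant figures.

I ≈ 24.7 mA

Conductances: ΣG = 1/4.72 + 1/3.10 + 1/2.15 = 0.9996 (1/kΩ).
By the current-divider rule, I = I_total · G_k/ΣG = 53.1 × 0.4653 = 24.71 mA.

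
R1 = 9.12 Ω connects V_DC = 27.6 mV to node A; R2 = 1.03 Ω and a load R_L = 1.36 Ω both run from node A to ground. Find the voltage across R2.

The load sits in parallel with R2, giving an effective lower resistance R2' = R2·R_L/(R2+R_L) = 0.5861 Ω.
Then V_out = V_DC · R2'/(R1 + R2') = 27.6 × 0.5861/9.706 = 1.667 mV.

V_out ≈ 1.67 mV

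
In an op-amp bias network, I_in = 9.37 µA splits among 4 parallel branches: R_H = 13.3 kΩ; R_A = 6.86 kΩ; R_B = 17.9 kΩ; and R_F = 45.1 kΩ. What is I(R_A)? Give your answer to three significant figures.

I ≈ 4.57 µA

Conductances: ΣG = 1/13.3 + 1/6.86 + 1/17.9 + 1/45.1 = 0.2990 (1/kΩ).
By the current-divider rule, I = I_in · G_k/ΣG = 9.37 × 0.4875 = 4.568 µA.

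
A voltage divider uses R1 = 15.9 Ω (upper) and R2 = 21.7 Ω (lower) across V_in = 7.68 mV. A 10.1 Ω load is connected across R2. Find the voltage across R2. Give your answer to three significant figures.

First combine the lower leg with the load: R2 ‖ R_L = 6.892 Ω.
Now apply the divider: V_out = 7.68 × 0.3024 = 2.322 mV.
(Unloaded it would be 4.43 mV; the load pulls it down.)

V_out ≈ 2.32 mV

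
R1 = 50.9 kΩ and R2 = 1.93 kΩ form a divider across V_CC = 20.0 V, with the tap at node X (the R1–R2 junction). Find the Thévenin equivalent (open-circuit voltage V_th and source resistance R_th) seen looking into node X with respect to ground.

V_th ≈ 0.731 V, R_th ≈ 1.86 kΩ

With X open, the divider is unloaded: V_th = 20.0 × 1.93/52.83 = 0.7306 V.
Looking into X with the source shorted: R_th = R1·R2/(R1+R2) = 50.90 × 1.93/52.83 = 1.859 kΩ.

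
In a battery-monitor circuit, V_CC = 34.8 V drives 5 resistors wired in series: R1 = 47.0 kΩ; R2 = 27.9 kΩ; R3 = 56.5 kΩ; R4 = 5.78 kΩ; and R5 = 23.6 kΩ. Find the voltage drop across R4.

Series total: ΣR = 47.0 + 27.9 + 56.5 + 5.78 + 23.6 = 160.8 kΩ.
Voltage divider: V = V_CC · (5.780 / 160.8) = 34.8 × 0.03595 = 1.251 V.

V ≈ 1.25 V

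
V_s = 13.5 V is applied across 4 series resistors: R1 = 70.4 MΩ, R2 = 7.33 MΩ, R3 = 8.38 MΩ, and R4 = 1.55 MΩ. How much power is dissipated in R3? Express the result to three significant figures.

P ≈ 0.199 µW

ΣR = 87.66 MΩ → I = 13.5/87.66 = 0.1540 µA.
P = I²R = 0.02372 × 8.38 = 0.1988 µW.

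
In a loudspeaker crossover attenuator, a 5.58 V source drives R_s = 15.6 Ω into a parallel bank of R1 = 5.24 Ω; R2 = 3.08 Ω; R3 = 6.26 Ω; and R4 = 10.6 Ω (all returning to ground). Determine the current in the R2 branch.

Equivalent of the parallel group: R_p = 1.299 Ω.
Node voltage V_A = V_s · R_p/(R_s + R_p) = 5.58 × 0.07689 = 0.4290 V.
Branch current I = V_A/R2 = 0.4290/3.08 = 0.1393 A.

I ≈ 0.139 A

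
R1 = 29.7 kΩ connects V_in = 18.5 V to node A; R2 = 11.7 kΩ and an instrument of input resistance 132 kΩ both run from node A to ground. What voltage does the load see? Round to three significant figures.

V_out ≈ 4.92 V

First combine the lower leg with the load: R2 ‖ R_L = 10.75 kΩ.
Then V_out = V_in · R2'/(R1 + R2') = 18.5 × 10.75/40.45 = 4.916 V.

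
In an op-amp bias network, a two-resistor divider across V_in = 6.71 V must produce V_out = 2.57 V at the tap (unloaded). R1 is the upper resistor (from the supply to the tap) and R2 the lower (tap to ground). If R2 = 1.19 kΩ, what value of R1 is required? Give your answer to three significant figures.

The divider ratio is R2/(R1+R2) = 2.57/6.71 = 0.3830.
So R1 = R2 · (V_in/V_out − 1) = 1.19 × (6.71/2.57 − 1) = 1.19 × 1.611 = 1.917 kΩ.

R1 ≈ 1.92 kΩ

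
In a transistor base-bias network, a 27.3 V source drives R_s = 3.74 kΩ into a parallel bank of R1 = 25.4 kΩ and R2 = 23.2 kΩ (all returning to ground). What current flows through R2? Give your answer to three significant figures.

I ≈ 0.899 mA

Parallel bank: R_p = 1/(1/25.4 + 1/23.2) = 12.13 kΩ.
Node voltage V_A = V_CC · R_p/(R_s + R_p) = 27.3 × 0.7643 = 20.86 V.
Branch current I = V_A/R2 = 20.86/23.2 = 0.8993 mA.
(Equivalently: I_total = 1.721 mA, then current-divider fraction G_k/ΣG = 0.5226.)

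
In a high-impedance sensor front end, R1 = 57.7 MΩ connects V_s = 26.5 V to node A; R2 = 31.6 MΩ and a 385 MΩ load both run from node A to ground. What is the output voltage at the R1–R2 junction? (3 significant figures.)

V_out ≈ 8.91 V

The load sits in parallel with R2, giving an effective lower resistance R2' = R2·R_L/(R2+R_L) = 29.20 MΩ.
Then V_out = V_s · R2'/(R1 + R2') = 26.5 × 29.20/86.90 = 8.905 V.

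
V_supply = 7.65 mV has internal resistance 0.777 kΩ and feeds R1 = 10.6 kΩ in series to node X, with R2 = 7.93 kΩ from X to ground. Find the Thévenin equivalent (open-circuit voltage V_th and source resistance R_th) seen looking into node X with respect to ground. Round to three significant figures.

V_th ≈ 3.14 mV, R_th ≈ 4.67 kΩ

R1' = 0.777 + 10.6 = 11.38 kΩ (source resistance + R1).
With X open, the divider is unloaded: V_th = 7.65 × 7.93/19.31 = 3.142 mV.
With V_supply suppressed (replaced by a short), R_th = R1' ‖ R2 = (11.38 × 7.93)/(11.38 + 7.93) = 4.673 kΩ.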